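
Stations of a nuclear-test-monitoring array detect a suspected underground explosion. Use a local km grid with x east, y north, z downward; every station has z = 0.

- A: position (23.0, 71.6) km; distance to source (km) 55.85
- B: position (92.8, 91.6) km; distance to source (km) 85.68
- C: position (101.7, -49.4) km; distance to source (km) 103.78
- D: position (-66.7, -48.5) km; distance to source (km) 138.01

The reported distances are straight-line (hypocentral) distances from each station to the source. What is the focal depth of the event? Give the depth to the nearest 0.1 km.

Each station gives a sphere (x−x_i)² + (y−y_i)² + z² = d_i² (stations at z=0).
Subtracting the A sphere from B and C: z² cancels, leaving linear equations in x and y:
139.6 x + 40.0 y = 7125.00
157.4 x − 242.0 y = -523.38
Solving: x ≈ 42.499, y ≈ 29.804 km (keep extra digits for the depth step; rounded: 42.5, 29.8).
Then from the A sphere: z² = 55.85² − (x − 23.0)² − (y − 71.6)² with x = 42.499, y = 29.804, so z ≈ 31.498 ≈ 31.5 km.
Check against D (with the unrounded solution): distance 138.01 ≈ 138.01 km. ✓

z ≈ 31.5 km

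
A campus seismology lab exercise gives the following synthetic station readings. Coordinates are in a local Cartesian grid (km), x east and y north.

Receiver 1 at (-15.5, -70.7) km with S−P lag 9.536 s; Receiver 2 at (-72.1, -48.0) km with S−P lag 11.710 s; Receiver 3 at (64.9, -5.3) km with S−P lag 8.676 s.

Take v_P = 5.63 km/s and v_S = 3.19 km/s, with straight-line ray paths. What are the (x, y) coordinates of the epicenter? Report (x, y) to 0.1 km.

Distance from S−P lag: d = Δt · v_P v_S / (v_P − v_S) = Δt · (5.63·3.19)/(5.63−3.19) ≈ 7.3605·Δt.
So d_Receiver 1 = 70.19, d_Receiver 2 = 86.19, d_Receiver 3 = 63.86 km.
Circle about each station: (x + 15.5)² + (y + 70.7)² = 70.19²; (x + 72.1)² + (y + 48.0)² = 86.19²; (x − 64.9)² + (y + 5.3)² = 63.86².
Subtracting the Receiver 1 equation from the Receiver 2 and Receiver 3 equations removes the quadratic terms:
-113.2 x + 45.4 y = -238.41
160.8 x + 130.8 y = -150.10
Solving the 2×2 system: x ≈ 1.1, y ≈ -2.5 km.

(1.1, -2.5)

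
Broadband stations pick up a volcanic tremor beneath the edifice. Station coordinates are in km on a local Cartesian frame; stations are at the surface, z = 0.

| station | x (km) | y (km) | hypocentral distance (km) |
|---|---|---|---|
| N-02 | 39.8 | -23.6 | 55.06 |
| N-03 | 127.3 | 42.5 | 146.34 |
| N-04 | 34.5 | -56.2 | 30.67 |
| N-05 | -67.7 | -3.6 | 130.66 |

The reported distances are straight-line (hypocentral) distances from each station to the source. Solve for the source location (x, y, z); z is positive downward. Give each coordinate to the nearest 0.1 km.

Each station gives a sphere (x−x_i)² + (y−y_i)² + z² = d_i² (stations at z=0).
Subtracting the N-02 sphere from N-03 and N-04: z² cancels, leaving linear equations in x and y:
175.0 x + 132.2 y = -2513.25
-10.6 x − 65.2 y = 4298.64
Solving: x ≈ 40.407, y ≈ -72.499 km (keep extra digits for the depth step; rounded: 40.4, -72.5).
Then from the N-02 sphere: z² = 55.06² − (x − 39.8)² − (y + 23.6)² with x = 40.407, y = -72.499, so z ≈ 25.301 ≈ 25.3 km.

(40.4, -72.5, 25.3)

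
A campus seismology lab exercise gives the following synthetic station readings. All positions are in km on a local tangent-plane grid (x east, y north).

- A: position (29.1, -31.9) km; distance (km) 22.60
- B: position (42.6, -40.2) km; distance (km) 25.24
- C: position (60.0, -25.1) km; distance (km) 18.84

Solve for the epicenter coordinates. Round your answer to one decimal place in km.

44.1 km east, -15.0 km north

Circle about each station: (x − 29.1)² + (y + 31.9)² = 22.60²; (x − 42.6)² + (y + 40.2)² = 25.24²; (x − 60.0)² + (y + 25.1)² = 18.84².
Subtracting the A equation from the B and C equations removes the quadratic terms:
27.0 x − 16.6 y = 1440.08
61.8 x + 13.6 y = 2521.40
Solving the 2×2 system: x ≈ 44.1, y ≈ -15.0 km.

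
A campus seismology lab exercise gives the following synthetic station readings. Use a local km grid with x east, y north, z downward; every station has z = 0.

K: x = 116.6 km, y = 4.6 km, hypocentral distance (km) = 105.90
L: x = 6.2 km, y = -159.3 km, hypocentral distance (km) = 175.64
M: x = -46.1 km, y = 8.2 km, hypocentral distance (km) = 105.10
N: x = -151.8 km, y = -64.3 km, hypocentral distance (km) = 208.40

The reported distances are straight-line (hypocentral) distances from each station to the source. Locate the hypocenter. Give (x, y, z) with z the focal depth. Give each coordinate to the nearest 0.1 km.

Each station gives a sphere (x−x_i)² + (y−y_i)² + z² = d_i² (stations at z=0).
Subtracting the K sphere from L and M: z² cancels, leaving linear equations in x and y:
-220.8 x − 327.8 y = -7836.39
-325.4 x + 7.2 y = -11255.47
Solving: x ≈ 34.603, y ≈ 0.598 km (keep extra digits for the depth step; rounded: 34.6, 0.6).
Then from the K sphere: z² = 105.90² − (x − 116.6)² − (y − 4.6)² with x = 34.603, y = 0.598, so z ≈ 66.898 ≈ 66.9 km.
Check against N (with the unrounded solution): distance 208.41 ≈ 208.40 km. ✓

x ≈ 34.6 km, y ≈ 0.6 km, depth ≈ 66.9 km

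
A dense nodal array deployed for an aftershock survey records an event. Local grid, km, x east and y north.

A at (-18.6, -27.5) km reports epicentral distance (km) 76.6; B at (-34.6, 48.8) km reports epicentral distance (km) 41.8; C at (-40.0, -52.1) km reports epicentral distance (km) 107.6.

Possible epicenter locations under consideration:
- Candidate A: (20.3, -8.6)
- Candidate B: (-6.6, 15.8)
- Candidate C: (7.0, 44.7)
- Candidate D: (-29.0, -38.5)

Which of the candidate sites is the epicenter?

For each candidate, compare |candidate − station| to the reported distance:
Candidate A: residuals A 33.4, B 37.6, C 33.2 → max 37.6 km
Candidate B: residuals A 31.7, B 1.5, C 31.9 → max 31.9 km
Candidate C: residuals A 0.0, B 0.0, C 0.0 → max 0.0 km
Candidate D: residuals A 61.5, B 45.7, C 90.1 → max 90.1 km
Only Candidate C has all residuals ≈ 0.

Candidate C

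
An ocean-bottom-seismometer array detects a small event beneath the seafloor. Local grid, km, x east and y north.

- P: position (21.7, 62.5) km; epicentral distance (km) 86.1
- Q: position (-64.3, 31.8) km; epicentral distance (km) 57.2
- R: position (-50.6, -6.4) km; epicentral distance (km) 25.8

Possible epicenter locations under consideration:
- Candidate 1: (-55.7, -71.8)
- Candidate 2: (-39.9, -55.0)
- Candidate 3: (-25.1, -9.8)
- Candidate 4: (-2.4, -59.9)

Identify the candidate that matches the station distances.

Candidate 3

For each candidate, compare |candidate − station| to the reported distance:
Candidate 1: residuals P 68.9, Q 46.8, R 39.8 → max 68.9 km
Candidate 2: residuals P 46.6, Q 33.0, R 24.0 → max 46.6 km
Candidate 3: residuals P 0.0, Q 0.0, R 0.1 → max 0.1 km
Candidate 4: residuals P 38.7, Q 53.4, R 46.2 → max 53.4 km
Only Candidate 3 has all residuals ≈ 0.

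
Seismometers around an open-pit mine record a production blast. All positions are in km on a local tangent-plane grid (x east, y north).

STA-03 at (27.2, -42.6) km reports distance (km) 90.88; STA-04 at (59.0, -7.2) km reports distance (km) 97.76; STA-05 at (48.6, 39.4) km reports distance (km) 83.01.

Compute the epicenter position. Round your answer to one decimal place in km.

Circle about each station: (x − 27.2)² + (y + 42.6)² = 90.88²; (x − 59.0)² + (y + 7.2)² = 97.76²; (x − 48.6)² + (y − 39.4)² = 83.01².
Subtracting pairs of circle equations eliminates x²+y² and gives linear equations (the radical axes):
63.6 x + 70.8 y = -319.60
42.8 x + 164.0 y = 2728.23
Solving the 2×2 system: x ≈ -33.2, y ≈ 25.3 km.

(-33.2, 25.3)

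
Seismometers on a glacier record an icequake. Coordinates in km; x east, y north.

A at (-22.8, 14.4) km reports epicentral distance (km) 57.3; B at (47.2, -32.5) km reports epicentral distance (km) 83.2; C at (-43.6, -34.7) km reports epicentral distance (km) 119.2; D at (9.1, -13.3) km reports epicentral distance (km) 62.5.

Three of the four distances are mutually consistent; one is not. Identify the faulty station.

Solve using three stations at a time. Using A, B, D (subtract circle equations pairwise → linear system) gives (x, y) ≈ (23.9, 47.2).
Distances from that point to each station vs reported:
  A: calculated 57.1 vs reported 57.3 → residual 0.2 km
  B: calculated 83.0 vs reported 83.2 → residual 0.2 km
  C: calculated 106.1 vs reported 119.2 → residual 13.1 km
  D: calculated 62.3 vs reported 62.5 → residual 0.2 km
A, B, D are mutually consistent (residuals ≈ 0); C is off by 13.1 km.

C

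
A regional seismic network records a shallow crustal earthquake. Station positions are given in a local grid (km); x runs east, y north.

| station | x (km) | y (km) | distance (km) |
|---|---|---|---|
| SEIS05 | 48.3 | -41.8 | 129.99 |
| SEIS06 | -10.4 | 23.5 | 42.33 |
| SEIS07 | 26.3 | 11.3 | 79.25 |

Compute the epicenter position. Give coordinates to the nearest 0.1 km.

x ≈ -41.7 km, y ≈ 52.0 km

Circle about each station: (x − 48.3)² + (y + 41.8)² = 129.99²; (x + 10.4)² + (y − 23.5)² = 42.33²; (x − 26.3)² + (y − 11.3)² = 79.25².
Subtracting pairs of circle equations eliminates x²+y² and gives linear equations (the radical axes):
-117.4 x + 130.6 y = 11685.85
-44.0 x + 106.2 y = 7356.09
Solving the 2×2 system: x ≈ -41.7, y ≈ 52.0 km.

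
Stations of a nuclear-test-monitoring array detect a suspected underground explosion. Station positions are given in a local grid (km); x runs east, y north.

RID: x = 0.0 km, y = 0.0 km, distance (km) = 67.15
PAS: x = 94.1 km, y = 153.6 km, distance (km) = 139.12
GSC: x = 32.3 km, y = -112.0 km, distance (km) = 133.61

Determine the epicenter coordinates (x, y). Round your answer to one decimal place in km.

x ≈ 64.8 km, y ≈ 17.6 km

Circle about each station: x² + y² = 67.15²; (x − 94.1)² + (y − 153.6)² = 139.12²; (x − 32.3)² + (y + 112.0)² = 133.61².
Subtracting the RID equation from the PAS and GSC equations removes the quadratic terms:
188.2 x + 307.2 y = 17602.52
64.6 x − 224.0 y = 244.78
Solving the 2×2 system: x ≈ 64.8, y ≈ 17.6 km.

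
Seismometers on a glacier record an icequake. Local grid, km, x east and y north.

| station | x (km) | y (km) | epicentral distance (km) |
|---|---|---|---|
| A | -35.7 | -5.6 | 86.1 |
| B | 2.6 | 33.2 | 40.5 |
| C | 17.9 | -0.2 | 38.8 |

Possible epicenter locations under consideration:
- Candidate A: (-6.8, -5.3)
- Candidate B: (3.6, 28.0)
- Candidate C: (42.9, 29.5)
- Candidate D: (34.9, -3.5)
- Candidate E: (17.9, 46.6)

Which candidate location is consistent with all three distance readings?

Candidate C

For each candidate, compare |candidate − station| to the reported distance:
Candidate A: residuals A 57.2, B 0.9, C 13.6 → max 57.2 km
Candidate B: residuals A 34.4, B 35.2, C 7.2 → max 35.2 km
Candidate C: residuals A 0.0, B 0.0, C 0.0 → max 0.0 km
Candidate D: residuals A 15.5, B 8.4, C 21.5 → max 21.5 km
Candidate E: residuals A 11.3, B 20.2, C 8.0 → max 20.2 km
Only Candidate C has all residuals ≈ 0.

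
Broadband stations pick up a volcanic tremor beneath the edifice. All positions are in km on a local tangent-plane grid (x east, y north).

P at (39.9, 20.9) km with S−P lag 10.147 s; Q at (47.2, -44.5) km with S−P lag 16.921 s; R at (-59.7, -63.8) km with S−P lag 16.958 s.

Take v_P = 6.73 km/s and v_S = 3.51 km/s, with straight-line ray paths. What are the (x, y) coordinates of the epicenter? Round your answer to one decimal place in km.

Distance from S−P lag: d = Δt · v_P v_S / (v_P − v_S) = Δt · (6.73·3.51)/(6.73−3.51) ≈ 7.3361·Δt.
So d_P = 74.44, d_Q = 124.13, d_R = 124.41 km.
Circle about each station: (x − 39.9)² + (y − 20.9)² = 74.44²; (x − 47.2)² + (y + 44.5)² = 124.13²; (x + 59.7)² + (y + 63.8)² = 124.41².
Subtracting pairs of circle equations eliminates x²+y² and gives linear equations (the radical axes):
14.6 x − 130.8 y = -7687.67
-199.2 x − 169.4 y = -4330.82
Solving the 2×2 system: x ≈ -25.8, y ≈ 55.9 km.

(-25.8, 55.9)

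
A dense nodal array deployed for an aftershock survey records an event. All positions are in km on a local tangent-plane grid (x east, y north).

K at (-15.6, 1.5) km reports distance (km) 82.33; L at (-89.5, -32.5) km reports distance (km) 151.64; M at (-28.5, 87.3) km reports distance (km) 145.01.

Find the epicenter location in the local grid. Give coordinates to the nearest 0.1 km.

Circle about each station: (x + 15.6)² + (y − 1.5)² = 82.33²; (x + 89.5)² + (y + 32.5)² = 151.64²; (x + 28.5)² + (y − 87.3)² = 145.01².
Subtracting pairs of circle equations eliminates x²+y² and gives linear equations (the radical axes):
-147.8 x − 68.0 y = -7395.57
-25.8 x + 171.6 y = -6061.74
Solving the 2×2 system: x ≈ 62.0, y ≈ -26.0 km.
Check against K (with the unrounded x, y): √((x + 15.6)²+(y − 1.5)²) = 82.33 ≈ 82.33 km. ✓

x ≈ 62.0 km, y ≈ -26.0 km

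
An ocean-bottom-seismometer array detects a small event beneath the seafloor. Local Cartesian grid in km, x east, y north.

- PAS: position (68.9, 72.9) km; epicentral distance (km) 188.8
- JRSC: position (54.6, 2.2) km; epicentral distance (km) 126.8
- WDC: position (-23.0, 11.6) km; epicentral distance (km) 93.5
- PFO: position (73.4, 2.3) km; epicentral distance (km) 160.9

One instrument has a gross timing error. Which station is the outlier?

Solve using three stations at a time. Using PAS, JRSC, WDC (subtract circle equations pairwise → linear system) gives (x, y) ≈ (-42.0, -79.9).
Distances from that point to each station vs reported:
  PAS: calculated 188.8 vs reported 188.8 → residual 0.0 km
  JRSC: calculated 126.7 vs reported 126.8 → residual 0.1 km
  WDC: calculated 93.4 vs reported 93.5 → residual 0.1 km
  PFO: calculated 141.6 vs reported 160.9 → residual 19.3 km
PAS, JRSC, WDC are mutually consistent (residuals ≈ 0); PFO is off by 19.3 km.

PFO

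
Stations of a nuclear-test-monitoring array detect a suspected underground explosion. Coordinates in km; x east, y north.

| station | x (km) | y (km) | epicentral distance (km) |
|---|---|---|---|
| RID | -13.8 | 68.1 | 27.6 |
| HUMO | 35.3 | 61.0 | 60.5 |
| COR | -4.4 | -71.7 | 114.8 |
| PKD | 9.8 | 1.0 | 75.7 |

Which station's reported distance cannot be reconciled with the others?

Solve using three stations at a time. Using RID, HUMO, COR (subtract circle equations pairwise → linear system) gives (x, y) ≈ (-22.1, 41.7).
Distances from that point to each station vs reported:
  RID: calculated 27.6 vs reported 27.6 → residual 0.0 km
  HUMO: calculated 60.5 vs reported 60.5 → residual 0.0 km
  COR: calculated 114.8 vs reported 114.8 → residual 0.0 km
  PKD: calculated 51.7 vs reported 75.7 → residual 24.0 km
RID, HUMO, COR are mutually consistent (residuals ≈ 0); PKD is off by 24.0 km.

PKD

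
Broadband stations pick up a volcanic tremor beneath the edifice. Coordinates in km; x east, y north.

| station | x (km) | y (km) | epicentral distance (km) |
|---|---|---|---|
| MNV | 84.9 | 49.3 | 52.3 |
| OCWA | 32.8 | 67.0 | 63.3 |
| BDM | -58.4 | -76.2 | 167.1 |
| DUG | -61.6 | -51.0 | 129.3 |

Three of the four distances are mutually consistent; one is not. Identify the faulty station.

Solve using three stations at a time. Using MNV, OCWA, DUG (subtract circle equations pairwise → linear system) gives (x, y) ≈ (53.8, 7.3).
Distances from that point to each station vs reported:
  MNV: calculated 52.3 vs reported 52.3 → residual 0.0 km
  OCWA: calculated 63.3 vs reported 63.3 → residual 0.0 km
  BDM: calculated 139.9 vs reported 167.1 → residual 27.2 km
  DUG: calculated 129.3 vs reported 129.3 → residual 0.0 km
MNV, OCWA, DUG are mutually consistent (residuals ≈ 0); BDM is off by 27.2 km.

BDM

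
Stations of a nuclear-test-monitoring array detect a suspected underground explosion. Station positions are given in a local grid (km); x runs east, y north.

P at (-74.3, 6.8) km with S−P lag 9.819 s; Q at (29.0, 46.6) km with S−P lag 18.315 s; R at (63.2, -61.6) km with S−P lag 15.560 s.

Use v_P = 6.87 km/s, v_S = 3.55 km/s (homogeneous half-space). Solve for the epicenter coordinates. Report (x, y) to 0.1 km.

Distance from S−P lag: d = Δt · v_P v_S / (v_P − v_S) = Δt · (6.87·3.55)/(6.87−3.55) ≈ 7.3459·Δt.
So d_P = 72.13, d_Q = 134.54, d_R = 114.30 km.
Circle about each station: (x + 74.3)² + (y − 6.8)² = 72.13²; (x − 29.0)² + (y − 46.6)² = 134.54²; (x − 63.2)² + (y + 61.6)² = 114.30².
Subtracting the P equation from the Q and R equations removes the quadratic terms:
206.6 x + 79.6 y = -15452.44
275.0 x − 136.8 y = -5639.68
Solving the 2×2 system: x ≈ -51.1, y ≈ -61.5 km.
Check against P (with the unrounded x, y): √((x + 74.3)²+(y − 6.8)²) = 72.13 ≈ 72.13 km. ✓

(-51.1, -61.5)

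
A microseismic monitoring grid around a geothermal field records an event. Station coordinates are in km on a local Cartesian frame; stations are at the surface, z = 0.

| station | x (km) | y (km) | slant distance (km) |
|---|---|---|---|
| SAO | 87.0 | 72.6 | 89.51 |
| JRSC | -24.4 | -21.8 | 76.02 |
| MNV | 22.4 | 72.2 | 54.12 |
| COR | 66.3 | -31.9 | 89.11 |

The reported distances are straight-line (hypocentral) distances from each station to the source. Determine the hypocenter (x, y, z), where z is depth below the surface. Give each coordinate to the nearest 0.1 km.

Each station gives a sphere (x−x_i)² + (y−y_i)² + z² = d_i² (stations at z=0).
Subtracting the SAO sphere from JRSC and MNV: z² cancels, leaving linear equations in x and y:
-222.8 x − 188.8 y = -9536.16
-129.2 x − 0.8 y = -2042.09
Solving: x ≈ 15.607, y ≈ 32.092 km (keep extra digits for the depth step; rounded: 15.6, 32.1).
Then from the SAO sphere: z² = 89.51² − (x − 87.0)² − (y − 72.6)² with x = 15.607, y = 32.092, so z ≈ 35.696 ≈ 35.7 km.

x ≈ 15.6 km, y ≈ 32.1 km, depth ≈ 35.7 km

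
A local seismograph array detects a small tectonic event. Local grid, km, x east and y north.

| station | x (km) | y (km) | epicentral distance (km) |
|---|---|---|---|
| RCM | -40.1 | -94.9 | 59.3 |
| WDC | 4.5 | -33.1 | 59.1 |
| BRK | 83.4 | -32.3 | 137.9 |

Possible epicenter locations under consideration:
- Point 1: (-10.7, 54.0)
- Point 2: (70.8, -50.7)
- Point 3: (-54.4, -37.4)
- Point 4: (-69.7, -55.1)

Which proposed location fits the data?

For each candidate, compare |candidate − station| to the reported distance:
Point 1: residuals RCM 92.5, WDC 29.3, BRK 10.2 → max 92.5 km
Point 2: residuals RCM 60.1, WDC 9.5, BRK 115.6 → max 115.6 km
Point 3: residuals RCM 0.0, WDC 0.0, BRK 0.0 → max 0.0 km
Point 4: residuals RCM 9.7, WDC 18.3, BRK 16.9 → max 18.3 km
Only Point 3 has all residuals ≈ 0.

Point 3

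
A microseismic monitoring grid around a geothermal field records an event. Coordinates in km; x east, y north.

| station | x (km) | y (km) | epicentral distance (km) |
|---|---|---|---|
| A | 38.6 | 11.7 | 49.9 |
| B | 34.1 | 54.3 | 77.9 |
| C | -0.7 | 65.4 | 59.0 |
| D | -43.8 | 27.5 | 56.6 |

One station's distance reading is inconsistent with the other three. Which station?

C

Solve using three stations at a time. Using A, B, D (subtract circle equations pairwise → linear system) gives (x, y) ≈ (-4.6, -13.3).
Distances from that point to each station vs reported:
  A: calculated 49.9 vs reported 49.9 → residual 0.0 km
  B: calculated 77.9 vs reported 77.9 → residual 0.0 km
  C: calculated 78.8 vs reported 59.0 → residual 19.8 km
  D: calculated 56.6 vs reported 56.6 → residual 0.0 km
A, B, D are mutually consistent (residuals ≈ 0); C is off by 19.8 km.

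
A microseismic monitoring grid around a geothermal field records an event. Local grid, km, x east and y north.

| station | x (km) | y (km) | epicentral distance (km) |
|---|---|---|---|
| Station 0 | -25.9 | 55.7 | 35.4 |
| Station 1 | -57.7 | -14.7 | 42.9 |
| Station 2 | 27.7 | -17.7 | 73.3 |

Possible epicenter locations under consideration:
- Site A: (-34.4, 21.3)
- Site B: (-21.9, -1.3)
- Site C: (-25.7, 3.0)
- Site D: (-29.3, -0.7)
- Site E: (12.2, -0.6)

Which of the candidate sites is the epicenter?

Site A

For each candidate, compare |candidate − station| to the reported distance:
Site A: residuals Station 0 0.0, Station 1 0.0, Station 2 0.0 → max 0.0 km
Site B: residuals Station 0 21.7, Station 1 4.7, Station 2 21.1 → max 21.7 km
Site C: residuals Station 0 17.3, Station 1 6.3, Station 2 16.0 → max 17.3 km
Site D: residuals Station 0 21.1, Station 1 11.2, Station 2 13.8 → max 21.1 km
Site E: residuals Station 0 32.6, Station 1 28.4, Station 2 50.2 → max 50.2 km
Only Site A has all residuals ≈ 0.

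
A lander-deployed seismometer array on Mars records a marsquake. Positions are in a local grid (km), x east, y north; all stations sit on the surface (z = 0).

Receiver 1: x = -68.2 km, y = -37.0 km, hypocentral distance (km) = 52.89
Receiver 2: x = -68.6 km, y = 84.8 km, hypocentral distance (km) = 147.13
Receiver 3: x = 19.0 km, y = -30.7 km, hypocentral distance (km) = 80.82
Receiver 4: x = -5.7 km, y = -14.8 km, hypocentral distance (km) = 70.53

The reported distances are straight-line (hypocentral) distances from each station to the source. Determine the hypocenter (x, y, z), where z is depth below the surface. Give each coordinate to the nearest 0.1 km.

x ≈ -44.6 km, y ≈ -53.4 km, depth ≈ 44.4 km

Each station gives a sphere (x−x_i)² + (y−y_i)² + z² = d_i² (stations at z=0).
Subtracting the Receiver 1 sphere from Receiver 2 and Receiver 3: z² cancels, leaving linear equations in x and y:
-0.8 x + 243.6 y = -12973.12
174.4 x + 12.6 y = -8451.27
Solving: x ≈ -44.601, y ≈ -53.402 km (keep extra digits for the depth step; rounded: -44.6, -53.4).
Then from the Receiver 1 sphere: z² = 52.89² − (x + 68.2)² − (y + 37.0)² with x = -44.601, y = -53.402, so z ≈ 44.401 ≈ 44.4 km.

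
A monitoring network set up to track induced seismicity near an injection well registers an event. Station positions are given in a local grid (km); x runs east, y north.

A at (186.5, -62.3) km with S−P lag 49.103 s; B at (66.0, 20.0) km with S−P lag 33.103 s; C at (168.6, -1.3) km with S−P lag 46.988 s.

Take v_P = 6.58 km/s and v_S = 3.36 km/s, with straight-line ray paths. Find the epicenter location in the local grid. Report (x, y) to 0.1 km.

-150.4 km east, -49.5 km north

Distance from S−P lag: d = Δt · v_P v_S / (v_P − v_S) = Δt · (6.58·3.36)/(6.58−3.36) ≈ 6.8661·Δt.
So d_A = 337.15, d_B = 227.29, d_C = 322.62 km.
Circle about each station: (x − 186.5)² + (y + 62.3)² = 337.15²; (x − 66.0)² + (y − 20.0)² = 227.29²; (x − 168.6)² + (y + 1.3)² = 322.62².
Subtracting the A equation from the B and C equations removes the quadratic terms:
-241.0 x + 164.6 y = 28101.84
-35.8 x + 122.0 y = -649.43
Solving the 2×2 system: x ≈ -150.4, y ≈ -49.5 km.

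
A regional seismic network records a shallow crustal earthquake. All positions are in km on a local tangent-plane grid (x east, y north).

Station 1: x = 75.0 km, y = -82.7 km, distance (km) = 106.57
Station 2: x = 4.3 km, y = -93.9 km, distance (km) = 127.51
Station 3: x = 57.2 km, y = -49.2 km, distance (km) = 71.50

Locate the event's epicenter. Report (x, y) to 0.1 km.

(56.8, 22.3)

Circle about each station: (x − 75.0)² + (y + 82.7)² = 106.57²; (x − 4.3)² + (y + 93.9)² = 127.51²; (x − 57.2)² + (y + 49.2)² = 71.50².
Subtracting pairs of circle equations eliminates x²+y² and gives linear equations (the radical axes):
-141.4 x − 22.4 y = -8530.23
-35.6 x + 67.0 y = -526.90
Solving the 2×2 system: x ≈ 56.8, y ≈ 22.3 km.
Check against Station 1 (with the unrounded x, y): √((x − 75.0)²+(y + 82.7)²) = 106.58 ≈ 106.57 km. ✓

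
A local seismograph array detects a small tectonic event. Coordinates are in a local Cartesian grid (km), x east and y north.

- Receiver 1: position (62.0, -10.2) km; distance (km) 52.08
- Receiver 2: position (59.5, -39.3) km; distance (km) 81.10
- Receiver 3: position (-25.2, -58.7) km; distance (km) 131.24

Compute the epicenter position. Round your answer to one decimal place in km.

Circle about each station: (x − 62.0)² + (y + 10.2)² = 52.08²; (x − 59.5)² + (y + 39.3)² = 81.10²; (x + 25.2)² + (y + 58.7)² = 131.24².
Subtracting the Receiver 1 equation from the Receiver 2 and Receiver 3 equations removes the quadratic terms:
-5.0 x − 58.2 y = -2728.18
-174.4 x − 97.0 y = -14378.92
Solving the 2×2 system: x ≈ 59.2, y ≈ 41.8 km.

59.2 km east, 41.8 km north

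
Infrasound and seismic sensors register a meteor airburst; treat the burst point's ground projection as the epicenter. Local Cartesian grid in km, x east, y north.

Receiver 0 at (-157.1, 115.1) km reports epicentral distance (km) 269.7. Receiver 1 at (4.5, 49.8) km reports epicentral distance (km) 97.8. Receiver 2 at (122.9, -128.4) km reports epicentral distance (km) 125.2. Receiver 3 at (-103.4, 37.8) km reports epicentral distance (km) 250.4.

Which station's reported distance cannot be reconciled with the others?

Receiver 3

Solve using three stations at a time. Using Receiver 0, Receiver 1, Receiver 2 (subtract circle equations pairwise → linear system) gives (x, y) ≈ (81.7, -10.2).
Distances from that point to each station vs reported:
  Receiver 0: calculated 269.7 vs reported 269.7 → residual 0.0 km
  Receiver 1: calculated 97.8 vs reported 97.8 → residual 0.0 km
  Receiver 2: calculated 125.2 vs reported 125.2 → residual 0.0 km
  Receiver 3: calculated 191.2 vs reported 250.4 → residual 59.2 km
Receiver 0, Receiver 1, Receiver 2 are mutually consistent (residuals ≈ 0); Receiver 3 is off by 59.2 km.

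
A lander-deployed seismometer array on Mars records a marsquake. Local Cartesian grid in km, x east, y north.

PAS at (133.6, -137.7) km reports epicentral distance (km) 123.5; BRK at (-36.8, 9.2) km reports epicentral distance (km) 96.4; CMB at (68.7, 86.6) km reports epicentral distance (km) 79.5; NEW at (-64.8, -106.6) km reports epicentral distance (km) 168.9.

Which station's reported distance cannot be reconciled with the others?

PAS

Solve using three stations at a time. Using BRK, CMB, NEW (subtract circle equations pairwise → linear system) gives (x, y) ≈ (59.6, 7.7).
Distances from that point to each station vs reported:
  PAS: calculated 163.1 vs reported 123.5 → residual 39.6 km
  BRK: calculated 96.4 vs reported 96.4 → residual 0.0 km
  CMB: calculated 79.5 vs reported 79.5 → residual 0.0 km
  NEW: calculated 168.9 vs reported 168.9 → residual 0.0 km
BRK, CMB, NEW are mutually consistent (residuals ≈ 0); PAS is off by 39.6 km.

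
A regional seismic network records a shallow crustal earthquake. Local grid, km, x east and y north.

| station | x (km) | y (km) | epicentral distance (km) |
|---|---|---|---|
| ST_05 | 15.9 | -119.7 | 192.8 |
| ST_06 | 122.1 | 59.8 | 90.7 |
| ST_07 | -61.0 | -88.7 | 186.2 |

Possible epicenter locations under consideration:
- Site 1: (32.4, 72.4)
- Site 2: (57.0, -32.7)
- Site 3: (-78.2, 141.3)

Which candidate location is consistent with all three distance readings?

For each candidate, compare |candidate − station| to the reported distance:
Site 1: residuals ST_05 0.0, ST_06 0.1, ST_07 0.0 → max 0.1 km
Site 2: residuals ST_05 96.6, ST_06 22.4, ST_07 55.6 → max 96.6 km
Site 3: residuals ST_05 84.6, ST_06 125.5, ST_07 44.4 → max 125.5 km
Only Site 1 has all residuals ≈ 0.

Site 1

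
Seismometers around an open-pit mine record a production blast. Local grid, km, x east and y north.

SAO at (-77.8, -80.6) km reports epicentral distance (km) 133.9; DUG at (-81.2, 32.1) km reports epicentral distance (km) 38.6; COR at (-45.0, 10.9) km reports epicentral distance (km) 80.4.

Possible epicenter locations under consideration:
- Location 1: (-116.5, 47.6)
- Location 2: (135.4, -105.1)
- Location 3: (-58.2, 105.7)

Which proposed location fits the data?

Location 1

For each candidate, compare |candidate − station| to the reported distance:
Location 1: residuals SAO 0.0, DUG 0.0, COR 0.0 → max 0.0 km
Location 2: residuals SAO 80.7, DUG 217.8, COR 134.1 → max 217.8 km
Location 3: residuals SAO 53.4, DUG 38.5, COR 15.3 → max 53.4 km
Only Location 1 has all residuals ≈ 0.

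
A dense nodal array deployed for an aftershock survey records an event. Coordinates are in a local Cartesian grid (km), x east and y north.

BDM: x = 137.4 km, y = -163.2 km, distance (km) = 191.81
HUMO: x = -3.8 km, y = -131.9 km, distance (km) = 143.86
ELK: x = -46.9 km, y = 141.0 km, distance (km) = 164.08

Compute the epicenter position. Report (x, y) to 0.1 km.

x ≈ 43.4 km, y ≈ 4.0 km

Circle about each station: (x − 137.4)² + (y + 163.2)² = 191.81²; (x + 3.8)² + (y + 131.9)² = 143.86²; (x + 46.9)² + (y − 141.0)² = 164.08².
Subtracting pairs of circle equations eliminates x²+y² and gives linear equations (the radical axes):
-282.4 x + 62.6 y = -12005.57
-368.6 x + 608.4 y = -13563.56
Solving the 2×2 system: x ≈ 43.4, y ≈ 4.0 km.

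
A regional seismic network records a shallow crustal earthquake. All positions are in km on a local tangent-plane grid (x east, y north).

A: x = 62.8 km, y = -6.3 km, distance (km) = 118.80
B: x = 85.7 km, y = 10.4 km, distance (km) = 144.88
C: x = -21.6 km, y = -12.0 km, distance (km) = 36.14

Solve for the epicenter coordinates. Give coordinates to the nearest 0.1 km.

Circle about each station: (x − 62.8)² + (y + 6.3)² = 118.80²; (x − 85.7)² + (y − 10.4)² = 144.88²; (x + 21.6)² + (y + 12.0)² = 36.14².
Subtracting the A equation from the B and C equations removes the quadratic terms:
45.8 x + 33.4 y = -3407.65
-168.8 x − 11.4 y = 9434.37
Solving the 2×2 system: x ≈ -54.0, y ≈ -28.0 km.

(-54.0, -28.0)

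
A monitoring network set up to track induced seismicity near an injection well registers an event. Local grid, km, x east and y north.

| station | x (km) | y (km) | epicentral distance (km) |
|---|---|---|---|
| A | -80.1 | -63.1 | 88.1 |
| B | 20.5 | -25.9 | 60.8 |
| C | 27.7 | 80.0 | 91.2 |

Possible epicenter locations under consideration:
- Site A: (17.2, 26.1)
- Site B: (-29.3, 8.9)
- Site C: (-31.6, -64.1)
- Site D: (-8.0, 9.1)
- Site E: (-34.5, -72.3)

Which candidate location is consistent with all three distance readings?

For each candidate, compare |candidate − station| to the reported distance:
Site A: residuals A 43.9, B 8.7, C 36.3 → max 43.9 km
Site B: residuals A 0.0, B 0.0, C 0.1 → max 0.1 km
Site C: residuals A 39.6, B 3.8, C 64.6 → max 64.6 km
Site D: residuals A 13.9, B 15.7, C 11.8 → max 15.7 km
Site E: residuals A 41.6, B 11.2, C 73.3 → max 73.3 km
Only Site B has all residuals ≈ 0.

Site B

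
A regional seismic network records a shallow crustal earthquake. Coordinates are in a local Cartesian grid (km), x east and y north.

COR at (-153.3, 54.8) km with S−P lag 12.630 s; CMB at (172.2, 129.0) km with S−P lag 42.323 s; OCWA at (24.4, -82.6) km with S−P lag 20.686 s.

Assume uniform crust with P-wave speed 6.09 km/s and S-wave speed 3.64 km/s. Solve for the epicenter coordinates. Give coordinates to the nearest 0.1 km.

x ≈ -161.3 km, y ≈ -59.2 km

Distance from S−P lag: d = Δt · v_P v_S / (v_P − v_S) = Δt · (6.09·3.64)/(6.09−3.64) ≈ 9.0480·Δt.
So d_COR = 114.28, d_CMB = 382.94, d_OCWA = 187.17 km.
Circle about each station: (x + 153.3)² + (y − 54.8)² = 114.28²; (x − 172.2)² + (y − 129.0)² = 382.94²; (x − 24.4)² + (y + 82.6)² = 187.17².
Subtracting the COR equation from the CMB and OCWA equations removes the quadratic terms:
651.0 x + 148.4 y = -113793.22
355.4 x − 274.8 y = -41058.50
Solving the 2×2 system: x ≈ -161.3, y ≈ -59.2 km.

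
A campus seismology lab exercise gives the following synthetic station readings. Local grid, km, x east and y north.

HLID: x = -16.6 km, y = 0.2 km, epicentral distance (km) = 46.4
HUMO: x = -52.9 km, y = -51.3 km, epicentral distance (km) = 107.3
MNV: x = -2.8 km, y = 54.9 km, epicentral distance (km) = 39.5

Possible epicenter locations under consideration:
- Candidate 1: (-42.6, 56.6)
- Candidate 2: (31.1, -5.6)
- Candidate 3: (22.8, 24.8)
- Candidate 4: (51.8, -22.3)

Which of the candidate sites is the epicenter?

Candidate 3

For each candidate, compare |candidate − station| to the reported distance:
Candidate 1: residuals HLID 15.7, HUMO 1.1, MNV 0.3 → max 15.7 km
Candidate 2: residuals HLID 1.7, HUMO 11.7, MNV 29.9 → max 29.9 km
Candidate 3: residuals HLID 0.0, HUMO 0.0, MNV 0.0 → max 0.0 km
Candidate 4: residuals HLID 25.6, HUMO 1.3, MNV 55.1 → max 55.1 km
Only Candidate 3 has all residuals ≈ 0.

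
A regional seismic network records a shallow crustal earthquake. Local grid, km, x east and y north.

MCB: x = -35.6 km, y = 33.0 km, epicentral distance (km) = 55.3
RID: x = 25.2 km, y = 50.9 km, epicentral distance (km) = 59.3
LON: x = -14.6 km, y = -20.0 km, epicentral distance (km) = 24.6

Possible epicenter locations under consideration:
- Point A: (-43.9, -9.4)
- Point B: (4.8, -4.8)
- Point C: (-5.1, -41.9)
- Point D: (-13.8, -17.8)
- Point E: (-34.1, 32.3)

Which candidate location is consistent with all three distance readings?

For each candidate, compare |candidate − station| to the reported distance:
Point A: residuals MCB 12.1, RID 32.4, LON 6.6 → max 32.4 km
Point B: residuals MCB 0.0, RID 0.0, LON 0.0 → max 0.0 km
Point C: residuals MCB 25.6, RID 38.3, LON 0.7 → max 38.3 km
Point D: residuals MCB 0.0, RID 19.7, LON 22.3 → max 22.3 km
Point E: residuals MCB 53.6, RID 2.8, LON 31.2 → max 53.6 km
Only Point B has all residuals ≈ 0.

Point B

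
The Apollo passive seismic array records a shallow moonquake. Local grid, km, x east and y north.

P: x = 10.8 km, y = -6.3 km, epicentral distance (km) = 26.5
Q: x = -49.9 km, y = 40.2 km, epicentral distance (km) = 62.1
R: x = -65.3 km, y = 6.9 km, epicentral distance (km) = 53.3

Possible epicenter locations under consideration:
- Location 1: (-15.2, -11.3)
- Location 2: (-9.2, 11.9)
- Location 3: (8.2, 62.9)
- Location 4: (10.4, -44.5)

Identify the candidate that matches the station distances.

Location 1

For each candidate, compare |candidate − station| to the reported distance:
Location 1: residuals P 0.0, Q 0.0, R 0.0 → max 0.0 km
Location 2: residuals P 0.5, Q 12.5, R 3.0 → max 12.5 km
Location 3: residuals P 42.7, Q 0.3, R 39.1 → max 42.7 km
Location 4: residuals P 11.7, Q 41.9, R 38.2 → max 41.9 km
Only Location 1 has all residuals ≈ 0.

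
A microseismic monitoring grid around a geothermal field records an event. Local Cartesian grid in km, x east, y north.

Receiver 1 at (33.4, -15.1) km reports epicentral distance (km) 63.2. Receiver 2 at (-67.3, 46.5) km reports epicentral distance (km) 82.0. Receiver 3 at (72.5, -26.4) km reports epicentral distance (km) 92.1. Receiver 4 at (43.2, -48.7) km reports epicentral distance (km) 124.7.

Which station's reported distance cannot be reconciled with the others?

Receiver 4

Solve using three stations at a time. Using Receiver 1, Receiver 2, Receiver 3 (subtract circle equations pairwise → linear system) gives (x, y) ≈ (14.6, 45.1).
Distances from that point to each station vs reported:
  Receiver 1: calculated 63.1 vs reported 63.2 → residual 0.1 km
  Receiver 2: calculated 81.9 vs reported 82.0 → residual 0.1 km
  Receiver 3: calculated 92.0 vs reported 92.1 → residual 0.1 km
  Receiver 4: calculated 98.1 vs reported 124.7 → residual 26.6 km
Receiver 1, Receiver 2, Receiver 3 are mutually consistent (residuals ≈ 0); Receiver 4 is off by 26.6 km.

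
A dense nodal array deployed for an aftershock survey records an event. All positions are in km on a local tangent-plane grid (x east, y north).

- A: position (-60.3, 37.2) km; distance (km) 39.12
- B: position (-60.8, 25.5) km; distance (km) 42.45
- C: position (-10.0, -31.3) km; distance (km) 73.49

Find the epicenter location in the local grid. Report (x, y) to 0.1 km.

Circle about each station: (x + 60.3)² + (y − 37.2)² = 39.12²; (x + 60.8)² + (y − 25.5)² = 42.45²; (x + 10.0)² + (y + 31.3)² = 73.49².
Subtracting the A equation from the B and C equations removes the quadratic terms:
-1.0 x − 23.4 y = -944.67
100.6 x − 137.0 y = -7810.65
Solving the 2×2 system: x ≈ -21.4, y ≈ 41.3 km.

-21.4 km east, 41.3 km north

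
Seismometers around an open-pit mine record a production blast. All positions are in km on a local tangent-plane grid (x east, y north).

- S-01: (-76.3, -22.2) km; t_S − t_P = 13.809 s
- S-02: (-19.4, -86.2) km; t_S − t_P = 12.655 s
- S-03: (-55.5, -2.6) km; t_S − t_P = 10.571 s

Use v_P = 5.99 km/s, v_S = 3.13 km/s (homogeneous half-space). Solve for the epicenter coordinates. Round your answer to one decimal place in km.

x ≈ 13.4 km, y ≈ -10.0 km

Distance from S−P lag: d = Δt · v_P v_S / (v_P − v_S) = Δt · (5.99·3.13)/(5.99−3.13) ≈ 6.5555·Δt.
So d_S-01 = 90.52, d_S-02 = 82.96, d_S-03 = 69.30 km.
Circle about each station: (x + 76.3)² + (y + 22.2)² = 90.52²; (x + 19.4)² + (y + 86.2)² = 82.96²; (x + 55.5)² + (y + 2.6)² = 69.30².
Subtracting the S-01 equation from the S-02 and S-03 equations removes the quadratic terms:
113.8 x − 128.0 y = 2803.78
41.6 x + 39.2 y = 163.86
Solving the 2×2 system: x ≈ 13.4, y ≈ -10.0 km.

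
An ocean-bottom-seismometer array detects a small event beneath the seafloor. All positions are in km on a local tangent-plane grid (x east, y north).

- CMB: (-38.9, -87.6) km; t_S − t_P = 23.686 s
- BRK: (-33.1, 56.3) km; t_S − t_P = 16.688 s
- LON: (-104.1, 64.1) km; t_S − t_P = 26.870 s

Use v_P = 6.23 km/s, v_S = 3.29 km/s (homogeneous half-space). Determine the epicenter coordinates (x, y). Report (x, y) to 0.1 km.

Distance from S−P lag: d = Δt · v_P v_S / (v_P − v_S) = Δt · (6.23·3.29)/(6.23−3.29) ≈ 6.9717·Δt.
So d_CMB = 165.13, d_BRK = 116.34, d_LON = 187.33 km.
Circle about each station: (x + 38.9)² + (y + 87.6)² = 165.13²; (x + 33.1)² + (y − 56.3)² = 116.34²; (x + 104.1)² + (y − 64.1)² = 187.33².
Subtracting the CMB equation from the BRK and LON equations removes the quadratic terms:
11.6 x + 287.8 y = 8811.25
-130.4 x + 303.4 y = -2065.96
Solving the 2×2 system: x ≈ 79.6, y ≈ 27.4 km.

79.6 km east, 27.4 km north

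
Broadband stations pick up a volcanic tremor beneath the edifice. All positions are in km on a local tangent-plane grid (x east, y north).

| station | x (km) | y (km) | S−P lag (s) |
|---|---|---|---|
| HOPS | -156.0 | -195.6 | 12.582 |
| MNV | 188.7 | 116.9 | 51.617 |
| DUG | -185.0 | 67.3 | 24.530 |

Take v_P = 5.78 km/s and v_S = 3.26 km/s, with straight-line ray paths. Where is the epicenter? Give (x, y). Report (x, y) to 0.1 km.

x ≈ -126.1 km, y ≈ -106.4 km

Distance from S−P lag: d = Δt · v_P v_S / (v_P − v_S) = Δt · (5.78·3.26)/(5.78−3.26) ≈ 7.4773·Δt.
So d_HOPS = 94.08, d_MNV = 385.96, d_DUG = 183.42 km.
Circle about each station: (x + 156.0)² + (y + 195.6)² = 94.08²; (x − 188.7)² + (y − 116.9)² = 385.96²; (x + 185.0)² + (y − 67.3)² = 183.42².
Subtracting pairs of circle equations eliminates x²+y² and gives linear equations (the radical axes):
689.4 x + 625.0 y = -153436.14
-58.0 x + 525.8 y = -48632.92
Solving the 2×2 system: x ≈ -126.1, y ≈ -106.4 km.
Check against HOPS (with the unrounded x, y): √((x + 156.0)²+(y + 195.6)²) = 94.07 ≈ 94.08 km. ✓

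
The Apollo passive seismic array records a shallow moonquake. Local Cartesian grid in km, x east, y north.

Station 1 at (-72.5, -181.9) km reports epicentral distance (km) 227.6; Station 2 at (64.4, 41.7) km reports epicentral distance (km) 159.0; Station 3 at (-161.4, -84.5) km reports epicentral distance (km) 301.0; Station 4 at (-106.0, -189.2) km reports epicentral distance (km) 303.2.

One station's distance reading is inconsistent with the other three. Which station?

Solve using three stations at a time. Using Station 1, Station 2, Station 3 (subtract circle equations pairwise → linear system) gives (x, y) ≈ (139.3, -98.5).
Distances from that point to each station vs reported:
  Station 1: calculated 227.6 vs reported 227.6 → residual 0.0 km
  Station 2: calculated 159.0 vs reported 159.0 → residual 0.0 km
  Station 3: calculated 301.0 vs reported 301.0 → residual 0.0 km
  Station 4: calculated 261.5 vs reported 303.2 → residual 41.7 km
Station 1, Station 2, Station 3 are mutually consistent (residuals ≈ 0); Station 4 is off by 41.7 km.

Station 4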